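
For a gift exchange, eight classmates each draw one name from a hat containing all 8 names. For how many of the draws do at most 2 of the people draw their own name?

Sum C(8,i)·!(8-i) for i = 0..2:
  i=0: C(8,0)·!8 = 1·14833 = 14833
  i=1: C(8,1)·!7 = 8·1854 = 14832
  i=2: C(8,2)·!6 = 28·265 = 7420
Total = 37085.

37085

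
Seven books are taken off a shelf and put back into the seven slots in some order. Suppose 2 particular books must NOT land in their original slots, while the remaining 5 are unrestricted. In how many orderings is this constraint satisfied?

3720

Inclusion-exclusion on the 2 forbidden self-matches:
Σ_{j=0}^{2} (-1)^j C(2,j)(7-j)!
= C(2,0)·7! - C(2,1)·6! + C(2,2)·5!
= 5040 - 1440 + 120
= 3720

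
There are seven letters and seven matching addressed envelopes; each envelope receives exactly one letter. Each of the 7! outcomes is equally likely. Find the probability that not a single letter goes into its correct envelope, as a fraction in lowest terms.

103/280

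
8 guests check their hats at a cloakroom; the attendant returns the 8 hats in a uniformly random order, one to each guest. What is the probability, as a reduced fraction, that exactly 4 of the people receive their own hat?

Favorable outcomes: C(8,4)·!4 = 70·9 = 630.
Total outcomes: 8! = 40320.
Probability = 630/40320 = 1/64.

1/64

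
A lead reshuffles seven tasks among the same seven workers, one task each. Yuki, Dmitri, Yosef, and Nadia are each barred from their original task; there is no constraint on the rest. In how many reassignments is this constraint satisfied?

2790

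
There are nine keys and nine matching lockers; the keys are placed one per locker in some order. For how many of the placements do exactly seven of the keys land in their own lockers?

Choose which 7 of the 9 are fixed: C(9,7) = 36.
The other 2 form a derangement: !2 = 1.
Total: 36 × 1 = 36.

36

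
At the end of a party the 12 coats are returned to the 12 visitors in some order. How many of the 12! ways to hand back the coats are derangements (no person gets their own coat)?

Recurrence: !12 = 12·!11 + (-1)^12.
!12 = 12·14684570 + 1 = 176214841

176214841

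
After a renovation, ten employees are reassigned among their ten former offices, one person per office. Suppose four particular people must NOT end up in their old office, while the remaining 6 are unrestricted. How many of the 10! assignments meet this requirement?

2399760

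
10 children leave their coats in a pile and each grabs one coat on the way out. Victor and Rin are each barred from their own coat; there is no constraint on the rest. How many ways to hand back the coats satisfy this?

2943360

Let A_j be the event that the j-th constrained one is fixed. By inclusion-exclusion over the 2 events:
Σ_{j=0}^{2} (-1)^j C(2,j)(10-j)!
= C(2,0)·10! - C(2,1)·9! + C(2,2)·8!
= 3628800 - 725760 + 40320
= 2943360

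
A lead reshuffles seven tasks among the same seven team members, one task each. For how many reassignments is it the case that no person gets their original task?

1854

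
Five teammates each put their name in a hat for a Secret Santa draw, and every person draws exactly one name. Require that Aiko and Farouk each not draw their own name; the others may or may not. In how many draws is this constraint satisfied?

78

Inclusion-exclusion on the 2 forbidden self-matches:
Σ_{j=0}^{2} (-1)^j C(2,j)(5-j)!
= C(2,0)·5! - C(2,1)·4! + C(2,2)·3!
= 120 - 48 + 6
= 78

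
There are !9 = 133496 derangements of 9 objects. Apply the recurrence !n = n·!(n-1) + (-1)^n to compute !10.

1334961

!10 = 10·133496 + 1 = 1334961.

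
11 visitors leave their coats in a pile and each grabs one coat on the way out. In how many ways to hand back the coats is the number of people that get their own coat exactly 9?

55

Choose which 9 of the 11 are fixed: C(11,9) = 55.
The remaining 2 must be deranged: !2 = 1.
Total: 55 × 1 = 55.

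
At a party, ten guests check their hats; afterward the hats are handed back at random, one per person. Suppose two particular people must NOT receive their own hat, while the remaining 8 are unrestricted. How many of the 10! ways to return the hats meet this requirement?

2943360

Inclusion-exclusion on the 2 forbidden self-matches:
Σ_{j=0}^{2} (-1)^j C(2,j)(10-j)!
= C(2,0)·10! - C(2,1)·9! + C(2,2)·8!
= 3628800 - 725760 + 40320
= 2943360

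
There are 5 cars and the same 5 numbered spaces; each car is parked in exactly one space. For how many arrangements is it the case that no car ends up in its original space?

44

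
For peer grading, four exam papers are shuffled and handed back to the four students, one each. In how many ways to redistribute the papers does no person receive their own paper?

9

By inclusion-exclusion, !4 = Σ (-1)^k · 4!/k! for k=0..4
= 4! - 4!/1! + 4!/2! - 4!/3! + 4!/4!
= 24 - 24 + 12 - 4 + 1
= 9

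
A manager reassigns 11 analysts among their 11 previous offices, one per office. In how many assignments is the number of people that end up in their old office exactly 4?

Pick the 4 fixed positions: C(11,4) = 330 ways.
The remaining 7 must be deranged: !7 = 1854.
Total: 330 × 1854 = 611820.

611820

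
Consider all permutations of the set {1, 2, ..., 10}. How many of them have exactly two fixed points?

Pick the 2 fixed positions: C(10,2) = 45 ways.
The other 8 form a derangement: !8 = 14833.
Total: 45 × 14833 = 667485.

667485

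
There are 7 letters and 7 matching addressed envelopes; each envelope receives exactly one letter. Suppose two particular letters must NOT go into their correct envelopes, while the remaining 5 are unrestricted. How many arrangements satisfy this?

Let A_j be the event that the j-th constrained one is fixed. By inclusion-exclusion over the 2 events:
Σ_{j=0}^{2} (-1)^j C(2,j)(7-j)!
= C(2,0)·7! - C(2,1)·6! + C(2,2)·5!
= 5040 - 1440 + 120
= 3720

3720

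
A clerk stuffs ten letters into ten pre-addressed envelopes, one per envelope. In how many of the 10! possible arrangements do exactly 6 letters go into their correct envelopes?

Choose which 6 of the 10 are fixed: C(10,6) = 210.
The other 4 form a derangement: !4 = 9.
Total: 210 × 9 = 1890.

1890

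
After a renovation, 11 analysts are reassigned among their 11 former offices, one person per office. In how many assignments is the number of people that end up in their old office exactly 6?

20328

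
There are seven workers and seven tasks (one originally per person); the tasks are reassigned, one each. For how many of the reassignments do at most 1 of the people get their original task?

3709

Sum C(7,i)·!(7-i) for i = 0..1:
  i=0: C(7,0)·!7 = 1·1854 = 1854
  i=1: C(7,1)·!6 = 7·265 = 1855
Total = 3709.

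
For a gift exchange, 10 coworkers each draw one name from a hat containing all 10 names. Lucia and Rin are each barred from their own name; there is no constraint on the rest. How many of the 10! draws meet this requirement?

2943360

Inclusion-exclusion on the 2 forbidden self-matches:
Σ_{j=0}^{2} (-1)^j C(2,j)(10-j)!
= C(2,0)·10! - C(2,1)·9! + C(2,2)·8!
= 3628800 - 725760 + 40320
= 2943360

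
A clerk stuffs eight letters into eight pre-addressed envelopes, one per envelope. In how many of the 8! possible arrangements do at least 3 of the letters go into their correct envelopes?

Sum C(8,i)·!(8-i) for i = 3..8:
  i=3: C(8,3)·!5 = 56·44 = 2464
  i=4: C(8,4)·!4 = 70·9 = 630
  i=5: C(8,5)·!3 = 56·2 = 112
  i=6: C(8,6)·!2 = 28·1 = 28
  i=7: C(8,7)·!1 = 8·0 = 0
  i=8: C(8,8)·!0 = 1·1 = 1
Total = 3235.

3235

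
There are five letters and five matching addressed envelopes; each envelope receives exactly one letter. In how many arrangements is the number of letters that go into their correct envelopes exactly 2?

Choose which 2 of the 5 are fixed: C(5,2) = 10.
The remaining 3 must be deranged: !3 = 2.
Total: 10 × 2 = 20.

20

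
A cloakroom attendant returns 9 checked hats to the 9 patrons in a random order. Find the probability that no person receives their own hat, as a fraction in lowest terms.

16687/45360

Favorable outcomes: !9 = 133496.
Total outcomes: 9! = 362880.
Probability = 133496/362880 = 16687/45360.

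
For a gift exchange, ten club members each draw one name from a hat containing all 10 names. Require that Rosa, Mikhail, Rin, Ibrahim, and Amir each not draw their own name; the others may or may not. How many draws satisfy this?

2170680

Let A_j be the event that the j-th constrained one is fixed. By inclusion-exclusion over the 5 events:
Σ_{j=0}^{5} (-1)^j C(5,j)(10-j)!
= C(5,0)·10! - C(5,1)·9! + C(5,2)·8! - C(5,3)·7! + C(5,4)·6! - C(5,5)·5!
= 3628800 - 1814400 + 403200 - 50400 + 3600 - 120
= 2170680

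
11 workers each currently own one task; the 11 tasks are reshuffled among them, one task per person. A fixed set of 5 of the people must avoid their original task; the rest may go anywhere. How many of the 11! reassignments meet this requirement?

25022880

Inclusion-exclusion on the 5 forbidden self-matches:
Σ_{j=0}^{5} (-1)^j C(5,j)(11-j)!
= C(5,0)·11! - C(5,1)·10! + C(5,2)·9! - C(5,3)·8! + C(5,4)·7! - C(5,5)·6!
= 39916800 - 18144000 + 3628800 - 403200 + 25200 - 720
= 25022880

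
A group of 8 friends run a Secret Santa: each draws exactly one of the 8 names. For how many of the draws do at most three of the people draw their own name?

39549

# with exactly i fixed is C(8,i)·!(8-i); sum over i=0..3:
  i=0: C(8,0)·!8 = 1·14833 = 14833
  i=1: C(8,1)·!7 = 8·1854 = 14832
  i=2: C(8,2)·!6 = 28·265 = 7420
  i=3: C(8,3)·!5 = 56·44 = 2464
Total = 39549.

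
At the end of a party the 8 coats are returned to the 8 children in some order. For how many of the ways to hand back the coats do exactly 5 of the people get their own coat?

Pick the 5 fixed positions: C(8,5) = 56 ways.
The other 3 form a derangement: !3 = 2.
Total: 56 × 2 = 112.

112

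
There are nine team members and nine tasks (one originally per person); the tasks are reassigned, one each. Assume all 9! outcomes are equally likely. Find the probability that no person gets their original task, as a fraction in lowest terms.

Favorable outcomes: !9 = 133496.
Total outcomes: 9! = 362880.
Probability = 133496/362880 = 16687/45360.

16687/45360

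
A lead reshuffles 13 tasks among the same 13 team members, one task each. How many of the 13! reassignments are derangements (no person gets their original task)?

2290792932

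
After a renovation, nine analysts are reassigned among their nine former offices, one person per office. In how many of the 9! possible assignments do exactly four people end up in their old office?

5544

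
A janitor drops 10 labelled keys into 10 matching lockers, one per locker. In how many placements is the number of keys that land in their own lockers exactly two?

667485

Pick the 2 fixed positions: C(10,2) = 45 ways.
The remaining 8 must be deranged: !8 = 14833.
Total: 45 × 14833 = 667485.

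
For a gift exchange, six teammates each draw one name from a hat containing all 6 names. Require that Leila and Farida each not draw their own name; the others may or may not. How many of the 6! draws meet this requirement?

504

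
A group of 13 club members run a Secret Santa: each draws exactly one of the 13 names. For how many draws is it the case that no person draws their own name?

2290792932

Recurrence: !13 = 13·!12 + (-1)^13.
!13 = 13·176214841 - 1 = 2290792932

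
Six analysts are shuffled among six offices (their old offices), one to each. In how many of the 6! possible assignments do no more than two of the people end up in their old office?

# with exactly i fixed is C(6,i)·!(6-i); sum over i=0..2:
  i=0: C(6,0)·!6 = 1·265 = 265
  i=1: C(6,1)·!5 = 6·44 = 264
  i=2: C(6,2)·!4 = 15·9 = 135
Total = 664.

664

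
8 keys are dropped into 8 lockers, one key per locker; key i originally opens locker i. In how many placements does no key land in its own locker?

!8 = 8! · Σ_{k=0}^{8} (-1)^k/k!
= 8! - 8!/1! + 8!/2! - 8!/3! + 8!/4! - 8!/5! + 8!/6! - 8!/7! + 8!/8!
= 40320 - 40320 + 20160 - 6720 + 1680 - 336 + 56 - 8 + 1
= 14833

14833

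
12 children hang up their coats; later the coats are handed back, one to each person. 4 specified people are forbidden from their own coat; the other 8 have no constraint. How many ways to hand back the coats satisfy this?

339696000

Let A_j be the event that the j-th constrained one is fixed. By inclusion-exclusion over the 4 events:
Σ_{j=0}^{4} (-1)^j C(4,j)(12-j)!
= C(4,0)·12! - C(4,1)·11! + C(4,2)·10! - C(4,3)·9! + C(4,4)·8!
= 479001600 - 159667200 + 21772800 - 1451520 + 40320
= 339696000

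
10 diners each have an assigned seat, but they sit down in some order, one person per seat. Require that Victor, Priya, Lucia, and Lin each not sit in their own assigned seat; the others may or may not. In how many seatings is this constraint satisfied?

Inclusion-exclusion on the 4 forbidden self-matches:
Σ_{j=0}^{4} (-1)^j C(4,j)(10-j)!
= C(4,0)·10! - C(4,1)·9! + C(4,2)·8! - C(4,3)·7! + C(4,4)·6!
= 3628800 - 1451520 + 241920 - 20160 + 720
= 2399760

2399760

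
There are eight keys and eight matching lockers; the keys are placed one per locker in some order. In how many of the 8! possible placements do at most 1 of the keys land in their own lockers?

29665

Sum C(8,i)·!(8-i) for i = 0..1:
  i=0: C(8,0)·!8 = 1·14833 = 14833
  i=1: C(8,1)·!7 = 8·1854 = 14832
Total = 29665.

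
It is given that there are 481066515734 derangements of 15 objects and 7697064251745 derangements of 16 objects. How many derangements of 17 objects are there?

130850092279664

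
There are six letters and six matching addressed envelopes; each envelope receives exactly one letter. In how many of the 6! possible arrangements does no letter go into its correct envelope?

The subfactorial !6 = [6!/e] (nearest integer).
6! = 720, and 720/e ≈ 264.87, so !6 = 265.

265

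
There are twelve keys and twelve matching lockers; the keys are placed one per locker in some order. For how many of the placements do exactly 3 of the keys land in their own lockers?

Pick the 3 fixed positions: C(12,3) = 220 ways.
The other 9 form a derangement: !9 = 133496.
Total: 220 × 133496 = 29369120.

29369120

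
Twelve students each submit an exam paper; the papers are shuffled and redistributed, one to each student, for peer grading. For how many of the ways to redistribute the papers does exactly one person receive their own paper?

176214840

Pick the single fixed position: C(12,1) = 12 ways.
The remaining 11 must be deranged: !11 = 14684570.
Total: 12 × 14684570 = 176214840.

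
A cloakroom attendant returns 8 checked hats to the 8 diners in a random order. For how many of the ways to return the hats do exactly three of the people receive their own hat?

2464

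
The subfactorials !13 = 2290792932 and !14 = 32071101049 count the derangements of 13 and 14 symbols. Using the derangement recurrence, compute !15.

481066515734

!15 = (15-1)·(!14 + !13) = 14·(32071101049 + 2290792932) = 14·34361893981 = 481066515734.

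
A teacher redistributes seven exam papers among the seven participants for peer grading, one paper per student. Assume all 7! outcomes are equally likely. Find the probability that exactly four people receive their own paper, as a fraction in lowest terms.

Favorable outcomes: C(7,4)·!3 = 35·2 = 70.
Total outcomes: 7! = 5040.
Probability = 70/5040 = 1/72.

1/72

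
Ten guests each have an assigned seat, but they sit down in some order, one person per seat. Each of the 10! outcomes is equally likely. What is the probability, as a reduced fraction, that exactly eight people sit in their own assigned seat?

1/80640

Favorable outcomes: C(10,8)·!2 = 45·1 = 45.
Total outcomes: 10! = 3628800.
Probability = 45/3628800 = 1/80640.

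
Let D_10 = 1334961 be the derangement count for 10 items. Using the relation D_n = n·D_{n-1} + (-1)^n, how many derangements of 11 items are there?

14684570

D_11 = 11·1334961 - 1 = 14684570.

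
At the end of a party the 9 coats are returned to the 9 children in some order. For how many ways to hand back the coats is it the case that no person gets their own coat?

Use !n = (n-1)(!(n-1) + !(n-2)).
!9 = 8·(14833 + 1854) = 8·16687 = 133496

133496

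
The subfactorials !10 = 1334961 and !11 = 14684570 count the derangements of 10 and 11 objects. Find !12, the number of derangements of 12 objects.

176214841

!12 = (12-1)·(!11 + !10) = 11·(14684570 + 1334961) = 11·16019531 = 176214841.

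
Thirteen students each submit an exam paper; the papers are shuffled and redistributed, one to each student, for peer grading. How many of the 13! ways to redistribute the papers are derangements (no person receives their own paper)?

!13 = 13! · Σ_{k=0}^{13} (-1)^k/k!
= 13! - 13!/1! + 13!/2! - 13!/3! + 13!/4! - 13!/5! + 13!/6! - 13!/7! + 13!/8! - 13!/9! + 13!/10! - 13!/11! + 13!/12! - 13!/13!
= 6227020800 - 6227020800 + 3113510400 - 1037836800 + 259459200 - 51891840 + 8648640 - 1235520 + 154440 - 17160 + 1716 - 156 + 13 - 1
= 2290792932

2290792932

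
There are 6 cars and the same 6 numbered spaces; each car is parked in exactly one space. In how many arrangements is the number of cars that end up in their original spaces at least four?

Sum C(6,i)·!(6-i) for i = 4..6:
  i=4: C(6,4)·!2 = 15·1 = 15
  i=5: C(6,5)·!1 = 6·0 = 0
  i=6: C(6,6)·!0 = 1·1 = 1
Total = 16.

16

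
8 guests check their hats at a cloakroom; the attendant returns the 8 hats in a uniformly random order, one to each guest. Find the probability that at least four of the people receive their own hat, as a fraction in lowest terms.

257/13440

Favorable outcomes: Σ_{i≥4} C(8,i)·!(8-i) = 70·9 + 56·2 + 28·1 + 8·0 + 1·1 = 771.
Total outcomes: 8! = 40320.
Probability = 771/40320 = 257/13440.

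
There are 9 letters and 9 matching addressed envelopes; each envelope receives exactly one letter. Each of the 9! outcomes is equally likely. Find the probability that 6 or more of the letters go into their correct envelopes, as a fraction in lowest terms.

Favorable outcomes: Σ_{i≥6} C(9,i)·!(9-i) = 84·2 + 36·1 + 9·0 + 1·1 = 205.
Total outcomes: 9! = 362880.
Probability = 205/362880 = 41/72576.

41/72576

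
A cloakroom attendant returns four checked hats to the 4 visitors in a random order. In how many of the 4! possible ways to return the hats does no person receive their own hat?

9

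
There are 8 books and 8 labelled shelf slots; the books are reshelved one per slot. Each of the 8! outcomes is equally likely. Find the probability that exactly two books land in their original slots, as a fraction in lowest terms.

53/288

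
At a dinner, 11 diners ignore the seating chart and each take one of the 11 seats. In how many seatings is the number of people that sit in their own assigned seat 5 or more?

# with exactly i fixed is C(11,i)·!(11-i); sum over i=5..11:
  i=5: C(11,5)·!6 = 462·265 = 122430
  i=6: C(11,6)·!5 = 462·44 = 20328
  i=7: C(11,7)·!4 = 330·9 = 2970
  i=8: C(11,8)·!3 = 165·2 = 330
  i=9: C(11,9)·!2 = 55·1 = 55
  i=10: C(11,10)·!1 = 11·0 = 0
  i=11: C(11,11)·!0 = 1·1 = 1
Total = 146114.

146114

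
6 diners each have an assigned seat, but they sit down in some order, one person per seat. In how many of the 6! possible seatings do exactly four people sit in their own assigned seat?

Choose which 4 of the 6 are fixed: C(6,4) = 15.
The other 2 form a derangement: !2 = 1.
Total: 15 × 1 = 15.

15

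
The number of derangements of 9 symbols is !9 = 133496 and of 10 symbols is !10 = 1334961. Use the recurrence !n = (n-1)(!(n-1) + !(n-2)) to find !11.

!11 = (11-1)·(!10 + !9) = 10·(1334961 + 133496) = 10·1468457 = 14684570.

14684570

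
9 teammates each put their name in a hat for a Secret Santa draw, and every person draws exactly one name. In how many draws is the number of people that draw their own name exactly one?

133497

Choose which one of the 9 is fixed: C(9,1) = 9.
The remaining 8 must be deranged: !8 = 14833.
Total: 9 × 14833 = 133497.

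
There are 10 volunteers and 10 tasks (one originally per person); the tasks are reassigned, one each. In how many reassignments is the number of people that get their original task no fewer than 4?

68914

Sum C(10,i)·!(10-i) for i = 4..10:
  i=4: C(10,4)·!6 = 210·265 = 55650
  i=5: C(10,5)·!5 = 252·44 = 11088
  i=6: C(10,6)·!4 = 210·9 = 1890
  i=7: C(10,7)·!3 = 120·2 = 240
  i=8: C(10,8)·!2 = 45·1 = 45
  i=9: C(10,9)·!1 = 10·0 = 0
  i=10: C(10,10)·!0 = 1·1 = 1
Total = 68914.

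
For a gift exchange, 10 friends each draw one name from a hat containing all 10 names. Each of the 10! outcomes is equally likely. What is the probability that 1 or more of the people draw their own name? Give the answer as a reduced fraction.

28319/44800

Favorable outcomes: Σ_{i≥1} C(10,i)·!(10-i) = 10·133496 + 45·14833 + 120·1854 + 210·265 + 252·44 + 210·9 + 120·2 + 45·1 + 10·0 + 1·1 = 2293839.
Total outcomes: 10! = 3628800.
Probability = 2293839/3628800 = 28319/44800.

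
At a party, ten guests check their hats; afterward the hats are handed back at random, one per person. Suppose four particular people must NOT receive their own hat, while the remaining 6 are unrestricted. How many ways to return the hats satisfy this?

2399760

Let A_j be the event that the j-th constrained one is fixed. By inclusion-exclusion over the 4 events:
Σ_{j=0}^{4} (-1)^j C(4,j)(10-j)!
= C(4,0)·10! - C(4,1)·9! + C(4,2)·8! - C(4,3)·7! + C(4,4)·6!
= 3628800 - 1451520 + 241920 - 20160 + 720
= 2399760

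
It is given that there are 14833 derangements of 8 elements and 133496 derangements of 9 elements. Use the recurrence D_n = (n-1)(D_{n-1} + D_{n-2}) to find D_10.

1334961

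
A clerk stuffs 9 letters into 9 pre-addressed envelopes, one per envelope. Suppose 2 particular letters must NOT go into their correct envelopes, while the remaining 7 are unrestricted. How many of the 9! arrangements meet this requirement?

287280

Let A_j be the event that the j-th constrained one is fixed. By inclusion-exclusion over the 2 events:
Σ_{j=0}^{2} (-1)^j C(2,j)(9-j)!
= C(2,0)·9! - C(2,1)·8! + C(2,2)·7!
= 362880 - 80640 + 5040
= 287280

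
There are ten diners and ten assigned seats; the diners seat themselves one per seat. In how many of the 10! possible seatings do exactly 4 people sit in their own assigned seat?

Choose which 4 of the 10 are fixed: C(10,4) = 210.
The other 6 form a derangement: !6 = 265.
Total: 210 × 265 = 55650.

55650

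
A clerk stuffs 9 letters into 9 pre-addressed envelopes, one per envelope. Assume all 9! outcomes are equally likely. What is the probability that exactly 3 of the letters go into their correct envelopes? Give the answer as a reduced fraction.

Favorable outcomes: C(9,3)·!6 = 84·265 = 22260.
Total outcomes: 9! = 362880.
Probability = 22260/362880 = 53/864.

53/864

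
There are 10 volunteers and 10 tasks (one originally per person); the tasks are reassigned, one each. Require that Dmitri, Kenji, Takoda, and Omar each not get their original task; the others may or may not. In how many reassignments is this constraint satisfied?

2399760

Inclusion-exclusion on the 4 forbidden self-matches:
Σ_{j=0}^{4} (-1)^j C(4,j)(10-j)!
= C(4,0)·10! - C(4,1)·9! + C(4,2)·8! - C(4,3)·7! + C(4,4)·6!
= 3628800 - 1451520 + 241920 - 20160 + 720
= 2399760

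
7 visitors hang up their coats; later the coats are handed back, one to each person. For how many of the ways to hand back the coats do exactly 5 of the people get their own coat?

Pick the 5 fixed positions: C(7,5) = 21 ways.
The remaining 2 must be deranged: !2 = 1.
Total: 21 × 1 = 21.

21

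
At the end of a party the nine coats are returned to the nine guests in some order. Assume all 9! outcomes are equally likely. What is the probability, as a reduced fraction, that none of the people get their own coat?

Favorable outcomes: !9 = 133496.
Total outcomes: 9! = 362880.
Probability = 133496/362880 = 16687/45360.

16687/45360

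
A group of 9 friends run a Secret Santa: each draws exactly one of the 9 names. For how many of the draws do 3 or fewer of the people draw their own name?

355997

Sum C(9,i)·!(9-i) for i = 0..3:
  i=0: C(9,0)·!9 = 1·133496 = 133496
  i=1: C(9,1)·!8 = 9·14833 = 133497
  i=2: C(9,2)·!7 = 36·1854 = 66744
  i=3: C(9,3)·!6 = 84·265 = 22260
Total = 355997.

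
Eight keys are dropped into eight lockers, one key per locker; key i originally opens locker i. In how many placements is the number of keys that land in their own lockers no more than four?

# with exactly i fixed is C(8,i)·!(8-i); sum over i=0..4:
  i=0: C(8,0)·!8 = 1·14833 = 14833
  i=1: C(8,1)·!7 = 8·1854 = 14832
  i=2: C(8,2)·!6 = 28·265 = 7420
  i=3: C(8,3)·!5 = 56·44 = 2464
  i=4: C(8,4)·!4 = 70·9 = 630
Total = 40179.

40179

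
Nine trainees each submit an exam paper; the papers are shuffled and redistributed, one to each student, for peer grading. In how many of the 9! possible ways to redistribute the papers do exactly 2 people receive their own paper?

Pick the 2 fixed positions: C(9,2) = 36 ways.
The other 7 form a derangement: !7 = 1854.
Total: 36 × 1854 = 66744.

66744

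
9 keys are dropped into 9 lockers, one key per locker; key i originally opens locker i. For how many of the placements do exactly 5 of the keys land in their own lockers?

1134

Choose which 5 of the 9 are fixed: C(9,5) = 126.
The remaining 4 must be deranged: !4 = 9.
Total: 126 × 9 = 1134.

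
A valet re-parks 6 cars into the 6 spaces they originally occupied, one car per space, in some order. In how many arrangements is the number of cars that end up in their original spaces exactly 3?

Pick the 3 fixed positions: C(6,3) = 20 ways.
The remaining 3 must be deranged: !3 = 2.
Total: 20 × 2 = 40.

40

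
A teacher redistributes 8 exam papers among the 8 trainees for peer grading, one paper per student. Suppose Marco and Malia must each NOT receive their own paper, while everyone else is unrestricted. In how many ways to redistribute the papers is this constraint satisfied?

Let A_j be the event that the j-th constrained one is fixed. By inclusion-exclusion over the 2 events:
Σ_{j=0}^{2} (-1)^j C(2,j)(8-j)!
= C(2,0)·8! - C(2,1)·7! + C(2,2)·6!
= 40320 - 10080 + 720
= 30960

30960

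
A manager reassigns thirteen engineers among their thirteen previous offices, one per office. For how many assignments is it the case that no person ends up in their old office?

2290792932

!13 is the nearest integer to 13!/e.
13! = 6227020800, and 6227020800/e ≈ 2290792932.07, so !13 = 2290792932.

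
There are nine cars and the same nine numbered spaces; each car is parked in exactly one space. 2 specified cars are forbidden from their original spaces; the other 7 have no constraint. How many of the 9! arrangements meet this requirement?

287280

Inclusion-exclusion on the 2 forbidden self-matches:
Σ_{j=0}^{2} (-1)^j C(2,j)(9-j)!
= C(2,0)·9! - C(2,1)·8! + C(2,2)·7!
= 362880 - 80640 + 5040
= 287280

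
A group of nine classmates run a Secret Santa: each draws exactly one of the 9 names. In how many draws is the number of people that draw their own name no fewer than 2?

95887

# with exactly i fixed is C(9,i)·!(9-i); sum over i=2..9:
  i=2: C(9,2)·!7 = 36·1854 = 66744
  i=3: C(9,3)·!6 = 84·265 = 22260
  i=4: C(9,4)·!5 = 126·44 = 5544
  i=5: C(9,5)·!4 = 126·9 = 1134
  i=6: C(9,6)·!3 = 84·2 = 168
  i=7: C(9,7)·!2 = 36·1 = 36
  i=8: C(9,8)·!1 = 9·0 = 0
  i=9: C(9,9)·!0 = 1·1 = 1
Total = 95887.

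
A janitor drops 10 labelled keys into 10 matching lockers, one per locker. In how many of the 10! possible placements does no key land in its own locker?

By inclusion-exclusion, !10 = Σ (-1)^k · 10!/k! for k=0..10
= 10! - 10!/1! + 10!/2! - 10!/3! + 10!/4! - 10!/5! + 10!/6! - 10!/7! + 10!/8! - 10!/9! + 10!/10!
= 3628800 - 3628800 + 1814400 - 604800 + 151200 - 30240 + 5040 - 720 + 90 - 10 + 1
= 1334961

1334961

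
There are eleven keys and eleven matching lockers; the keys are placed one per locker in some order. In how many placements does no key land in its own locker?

14684570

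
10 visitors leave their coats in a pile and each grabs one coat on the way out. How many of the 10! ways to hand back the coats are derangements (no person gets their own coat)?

The number of derangements of 10 is !10 = Σ_{k=0}^{10} (-1)^k·10!/k!
= 10! - 10!/1! + 10!/2! - 10!/3! + 10!/4! - 10!/5! + 10!/6! - 10!/7! + 10!/8! - 10!/9! + 10!/10!
= 3628800 - 3628800 + 1814400 - 604800 + 151200 - 30240 + 5040 - 720 + 90 - 10 + 1
= 1334961

1334961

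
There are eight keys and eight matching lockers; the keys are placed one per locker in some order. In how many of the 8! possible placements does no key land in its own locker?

By inclusion-exclusion, !8 = Σ (-1)^k · 8!/k! for k=0..8
= 8! - 8!/1! + 8!/2! - 8!/3! + 8!/4! - 8!/5! + 8!/6! - 8!/7! + 8!/8!
= 40320 - 40320 + 20160 - 6720 + 1680 - 336 + 56 - 8 + 1
= 14833

14833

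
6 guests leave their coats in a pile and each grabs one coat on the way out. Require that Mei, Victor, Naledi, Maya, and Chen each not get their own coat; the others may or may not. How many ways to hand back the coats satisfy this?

Let A_j be the event that the j-th constrained one is fixed. By inclusion-exclusion over the 5 events:
Σ_{j=0}^{5} (-1)^j C(5,j)(6-j)!
= C(5,0)·6! - C(5,1)·5! + C(5,2)·4! - C(5,3)·3! + C(5,4)·2! - C(5,5)·1!
= 720 - 600 + 240 - 60 + 10 - 1
= 309

309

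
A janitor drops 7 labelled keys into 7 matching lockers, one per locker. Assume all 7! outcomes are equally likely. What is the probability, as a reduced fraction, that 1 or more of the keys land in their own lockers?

177/280

Favorable outcomes: Σ_{i≥1} C(7,i)·!(7-i) = 7·265 + 21·44 + 35·9 + 35·2 + 21·1 + 7·0 + 1·1 = 3186.
Total outcomes: 7! = 5040.
Probability = 3186/5040 = 177/280.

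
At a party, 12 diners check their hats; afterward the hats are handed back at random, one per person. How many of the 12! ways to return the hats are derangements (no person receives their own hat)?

!12 is the nearest integer to 12!/e.
12! = 479001600, and 479001600/e ≈ 176214840.93, so !12 = 176214841.

176214841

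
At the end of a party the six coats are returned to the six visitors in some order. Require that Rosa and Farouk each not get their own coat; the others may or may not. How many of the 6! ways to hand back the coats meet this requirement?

504

Inclusion-exclusion on the 2 forbidden self-matches:
Σ_{j=0}^{2} (-1)^j C(2,j)(6-j)!
= C(2,0)·6! - C(2,1)·5! + C(2,2)·4!
= 720 - 240 + 24
= 504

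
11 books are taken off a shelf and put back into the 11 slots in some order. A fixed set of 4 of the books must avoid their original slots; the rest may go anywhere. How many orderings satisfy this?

Inclusion-exclusion on the 4 forbidden self-matches:
Σ_{j=0}^{4} (-1)^j C(4,j)(11-j)!
= C(4,0)·11! - C(4,1)·10! + C(4,2)·9! - C(4,3)·8! + C(4,4)·7!
= 39916800 - 14515200 + 2177280 - 161280 + 5040
= 27422640

27422640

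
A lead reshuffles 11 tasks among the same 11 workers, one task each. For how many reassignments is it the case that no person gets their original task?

Recurrence: !11 = 10·(!10 + !9).
!11 = 10·(1334961 + 133496) = 10·1468457 = 14684570

14684570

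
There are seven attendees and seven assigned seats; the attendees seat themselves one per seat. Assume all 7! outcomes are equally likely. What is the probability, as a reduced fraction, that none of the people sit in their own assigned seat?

Favorable outcomes: !7 = 1854.
Total outcomes: 7! = 5040.
Probability = 1854/5040 = 103/280.

103/280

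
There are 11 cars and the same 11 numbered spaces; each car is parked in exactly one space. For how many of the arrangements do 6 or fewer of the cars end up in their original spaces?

# with exactly i fixed is C(11,i)·!(11-i); sum over i=0..6:
  i=0: C(11,0)·!11 = 1·14684570 = 14684570
  i=1: C(11,1)·!10 = 11·1334961 = 14684571
  i=2: C(11,2)·!9 = 55·133496 = 7342280
  i=3: C(11,3)·!8 = 165·14833 = 2447445
  i=4: C(11,4)·!7 = 330·1854 = 611820
  i=5: C(11,5)·!6 = 462·265 = 122430
  i=6: C(11,6)·!5 = 462·44 = 20328
Total = 39913444.

39913444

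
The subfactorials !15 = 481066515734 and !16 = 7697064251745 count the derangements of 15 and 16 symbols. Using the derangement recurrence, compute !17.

!17 = (17-1)·(!16 + !15) = 16·(7697064251745 + 481066515734) = 16·8178130767479 = 130850092279664.

130850092279664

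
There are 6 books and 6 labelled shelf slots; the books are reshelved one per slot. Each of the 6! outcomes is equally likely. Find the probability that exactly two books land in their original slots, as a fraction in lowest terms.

3/16

Favorable outcomes: C(6,2)·!4 = 15·9 = 135.
Total outcomes: 6! = 720.
Probability = 135/720 = 3/16.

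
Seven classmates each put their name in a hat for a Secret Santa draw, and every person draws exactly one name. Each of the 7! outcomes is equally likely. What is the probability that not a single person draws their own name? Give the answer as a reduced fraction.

Favorable outcomes: !7 = 1854.
Total outcomes: 7! = 5040.
Probability = 1854/5040 = 103/280.

103/280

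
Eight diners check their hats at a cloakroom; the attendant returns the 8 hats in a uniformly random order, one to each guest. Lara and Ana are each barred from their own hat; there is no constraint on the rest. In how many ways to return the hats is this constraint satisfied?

30960

Let A_j be the event that the j-th constrained one is fixed. By inclusion-exclusion over the 2 events:
Σ_{j=0}^{2} (-1)^j C(2,j)(8-j)!
= C(2,0)·8! - C(2,1)·7! + C(2,2)·6!
= 40320 - 10080 + 720
= 30960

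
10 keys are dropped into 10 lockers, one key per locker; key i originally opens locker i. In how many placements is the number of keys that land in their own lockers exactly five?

Pick the 5 fixed positions: C(10,5) = 252 ways.
The other 5 form a derangement: !5 = 44.
Total: 252 × 44 = 11088.

11088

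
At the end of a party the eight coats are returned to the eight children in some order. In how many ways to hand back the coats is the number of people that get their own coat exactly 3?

Choose which 3 of the 8 are fixed: C(8,3) = 56.
The remaining 5 must be deranged: !5 = 44.
Total: 56 × 44 = 2464.

2464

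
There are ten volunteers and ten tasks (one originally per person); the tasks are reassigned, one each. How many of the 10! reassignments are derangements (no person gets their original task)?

1334961

!10 is the nearest integer to 10!/e.
10! = 3628800, and 3628800/e ≈ 1334960.92, so !10 = 1334961.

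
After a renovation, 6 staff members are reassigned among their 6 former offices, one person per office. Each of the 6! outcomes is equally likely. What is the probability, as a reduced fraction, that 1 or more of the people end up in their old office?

Favorable outcomes: Σ_{i≥1} C(6,i)·!(6-i) = 6·44 + 15·9 + 20·2 + 15·1 + 6·0 + 1·1 = 455.
Total outcomes: 6! = 720.
Probability = 455/720 = 91/144.

91/144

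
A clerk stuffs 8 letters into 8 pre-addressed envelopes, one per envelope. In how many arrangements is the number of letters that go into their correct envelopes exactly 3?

2464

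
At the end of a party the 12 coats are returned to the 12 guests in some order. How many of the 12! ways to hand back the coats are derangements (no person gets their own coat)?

176214841

Use !n = n·!(n-1) + (-1)^n.
!12 = 12·14684570 + 1 = 176214841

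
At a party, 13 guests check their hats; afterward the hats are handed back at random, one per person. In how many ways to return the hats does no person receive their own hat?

The number of derangements of 13 is !13 = Σ_{k=0}^{13} (-1)^k·13!/k!
= 13! - 13!/1! + 13!/2! - 13!/3! + 13!/4! - 13!/5! + 13!/6! - 13!/7! + 13!/8! - 13!/9! + 13!/10! - 13!/11! + 13!/12! - 13!/13!
= 6227020800 - 6227020800 + 3113510400 - 1037836800 + 259459200 - 51891840 + 8648640 - 1235520 + 154440 - 17160 + 1716 - 156 + 13 - 1
= 2290792932

2290792932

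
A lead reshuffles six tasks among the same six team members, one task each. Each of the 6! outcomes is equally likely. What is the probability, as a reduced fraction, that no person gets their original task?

53/144

Favorable outcomes: !6 = 265.
Total outcomes: 6! = 720.
Probability = 265/720 = 53/144.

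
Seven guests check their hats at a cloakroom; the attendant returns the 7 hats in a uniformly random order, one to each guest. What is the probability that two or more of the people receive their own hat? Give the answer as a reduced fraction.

Favorable outcomes: Σ_{i≥2} C(7,i)·!(7-i) = 21·44 + 35·9 + 35·2 + 21·1 + 7·0 + 1·1 = 1331.
Total outcomes: 7! = 5040.
Probability = 1331/5040 = 1331/5040.

1331/5040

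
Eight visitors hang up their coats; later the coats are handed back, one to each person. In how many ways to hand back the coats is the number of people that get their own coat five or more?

# with exactly i fixed is C(8,i)·!(8-i); sum over i=5..8:
  i=5: C(8,5)·!3 = 56·2 = 112
  i=6: C(8,6)·!2 = 28·1 = 28
  i=7: C(8,7)·!1 = 8·0 = 0
  i=8: C(8,8)·!0 = 1·1 = 1
Total = 141.

141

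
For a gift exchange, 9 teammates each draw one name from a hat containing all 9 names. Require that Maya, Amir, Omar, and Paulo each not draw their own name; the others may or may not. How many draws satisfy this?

229080

Inclusion-exclusion on the 4 forbidden self-matches:
Σ_{j=0}^{4} (-1)^j C(4,j)(9-j)!
= C(4,0)·9! - C(4,1)·8! + C(4,2)·7! - C(4,3)·6! + C(4,4)·5!
= 362880 - 161280 + 30240 - 2880 + 120
= 229080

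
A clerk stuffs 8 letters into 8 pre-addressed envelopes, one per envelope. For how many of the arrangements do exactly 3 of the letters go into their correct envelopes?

Pick the 3 fixed positions: C(8,3) = 56 ways.
The other 5 form a derangement: !5 = 44.
Total: 56 × 44 = 2464.

2464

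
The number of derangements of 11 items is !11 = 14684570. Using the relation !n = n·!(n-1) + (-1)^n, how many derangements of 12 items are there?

176214841

!12 = 12·14684570 + 1 = 176214841.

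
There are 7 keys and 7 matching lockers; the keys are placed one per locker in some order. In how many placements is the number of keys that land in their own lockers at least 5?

22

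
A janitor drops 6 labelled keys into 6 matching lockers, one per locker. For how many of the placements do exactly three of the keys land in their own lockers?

Choose which 3 of the 6 are fixed: C(6,3) = 20.
The other 3 form a derangement: !3 = 2.
Total: 20 × 2 = 40.

40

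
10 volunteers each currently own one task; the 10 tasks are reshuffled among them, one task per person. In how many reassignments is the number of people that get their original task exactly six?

1890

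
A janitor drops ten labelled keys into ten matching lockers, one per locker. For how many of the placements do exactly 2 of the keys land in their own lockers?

667485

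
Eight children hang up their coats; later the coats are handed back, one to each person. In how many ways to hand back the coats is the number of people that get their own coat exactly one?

Choose which one of the 8 is fixed: C(8,1) = 8.
The other 7 form a derangement: !7 = 1854.
Total: 8 × 1854 = 14832.

14832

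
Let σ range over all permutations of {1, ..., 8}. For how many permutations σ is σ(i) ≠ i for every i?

The number of derangements of 8 is !8 = Σ_{k=0}^{8} (-1)^k·8!/k!
= 8! - 8!/1! + 8!/2! - 8!/3! + 8!/4! - 8!/5! + 8!/6! - 8!/7! + 8!/8!
= 40320 - 40320 + 20160 - 6720 + 1680 - 336 + 56 - 8 + 1
= 14833

14833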